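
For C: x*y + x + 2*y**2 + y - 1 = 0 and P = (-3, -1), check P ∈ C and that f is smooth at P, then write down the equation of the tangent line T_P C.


Tangent line at P: -6*y - 6 = 0.

Step 1: f(-3, -1) = 0, so P lies on C.
Step 2: partial derivatives
  f_x(x, y) = y + 1, f_y(x, y) = x + 4*y + 1.
  f_x(P) = 0, f_y(P) = -6 (gradient nonzero, so P is smooth).
Step 3: tangent line at P: 0·(x − -3) + -6·(y − -1) = 0.
Expanding: -6*y - 6 = 0.


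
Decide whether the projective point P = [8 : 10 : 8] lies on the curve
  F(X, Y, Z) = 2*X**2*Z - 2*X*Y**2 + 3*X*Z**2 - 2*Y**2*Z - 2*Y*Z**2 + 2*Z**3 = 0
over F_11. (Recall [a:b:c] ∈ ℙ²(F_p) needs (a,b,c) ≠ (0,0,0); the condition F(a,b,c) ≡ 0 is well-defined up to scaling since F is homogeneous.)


F(8,10,8) ≡ 6 (mod 11); P is NOT on the curve.

Evaluate F(8, 10, 8) term-by-term (mod 11).
  2*X**2*Z ↦ 2·64·1·8 = 1024
  -2*X*Y**2 ↦ -2·8·100·1 = -1600
  3*X*Z**2 ↦ 3·8·1·64 = 1536
  -2*Y**2*Z ↦ -2·1·100·8 = -1600
  -2*Y*Z**2 ↦ -2·1·10·64 = -1280
  2*Z**3 ↦ 2·1·1·512 = 1024
Sum: F(8, 10, 8) = (1024) + (-1600) + (1536) + (-1600) + (-1280) + (1024) = -896.
Reducing mod 11: -896 ≡ 6 (mod 11).
Since F(a, b, c) ≡ 6 ≠ 0 (mod 11), P does NOT lie on the curve.


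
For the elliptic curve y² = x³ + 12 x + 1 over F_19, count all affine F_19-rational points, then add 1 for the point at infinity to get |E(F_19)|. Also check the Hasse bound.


Affine points = {(0, 1), (0, 18), (3, 8), (3, 11), (6, 2), (6, 17), (8, 1), (8, 18), (10, 0), (11, 1), (11, 18), (12, 7), (12, 12), (13, 6), (13, 13), (14, 5), (14, 14), (17, 8), (17, 11), (18, 8), (18, 11)}; affine count = 21; |E(F_19)| = 22.

Discriminant check: Δ ∝ 4a³ + 27b² = 4·12³ + 27·1² = 4·1728 + 27·1 ≡ 4 (mod 19). Nonzero ⇒ E is nonsingular.
For each x ∈ F_19, compute rhs = x³ + 12·x + 1 mod 19, then count y ∈ F_19 with y² ≡ rhs.
  x = 0: rhs = 1, matching y values: 1, 18 (2 points).
  x = 1: rhs = 14, matching y values: none (0 points).
  x = 2: rhs = 14, matching y values: none (0 points).
  x = 3: rhs = 7, matching y values: 8, 11 (2 points).
  x = 4: rhs = 18, matching y values: none (0 points).
  x = 5: rhs = 15, matching y values: none (0 points).
  x = 6: rhs = 4, matching y values: 2, 17 (2 points).
  x = 7: rhs = 10, matching y values: none (0 points).
  x = 8: rhs = 1, matching y values: 1, 18 (2 points).
  x = 9: rhs = 2, matching y values: none (0 points).
  x = 10: rhs = 0, matching y values: 0 (1 points).
  x = 11: rhs = 1, matching y values: 1, 18 (2 points).
  x = 12: rhs = 11, matching y values: 7, 12 (2 points).
  x = 13: rhs = 17, matching y values: 6, 13 (2 points).
  x = 14: rhs = 6, matching y values: 5, 14 (2 points).
  x = 15: rhs = 3, matching y values: none (0 points).
  x = 16: rhs = 14, matching y values: none (0 points).
  x = 17: rhs = 7, matching y values: 8, 11 (2 points).
  x = 18: rhs = 7, matching y values: 8, 11 (2 points).
Total affine count: 21.
Full point count |E(F_19)| = 21 + 1 = 22.
Hasse bound: |22 − (19+1)| = |2| = 2 ≤ 2√19 ≈ 8.7178 ✓.


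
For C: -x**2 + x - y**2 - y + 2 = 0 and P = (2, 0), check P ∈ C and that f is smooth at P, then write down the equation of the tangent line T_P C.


Tangent line at P: -3*x - y + 6 = 0.

Step 1: f(2, 0) = 0, so P lies on C.
Step 2: partial derivatives
  f_x(x, y) = 1 - 2*x, f_y(x, y) = -2*y - 1.
  f_x(P) = -3, f_y(P) = -1 (gradient nonzero, so P is smooth).
Step 3: tangent line at P: -3·(x − 2) + -1·(y − 0) = 0.
Expanding: -3*x - y + 6 = 0.


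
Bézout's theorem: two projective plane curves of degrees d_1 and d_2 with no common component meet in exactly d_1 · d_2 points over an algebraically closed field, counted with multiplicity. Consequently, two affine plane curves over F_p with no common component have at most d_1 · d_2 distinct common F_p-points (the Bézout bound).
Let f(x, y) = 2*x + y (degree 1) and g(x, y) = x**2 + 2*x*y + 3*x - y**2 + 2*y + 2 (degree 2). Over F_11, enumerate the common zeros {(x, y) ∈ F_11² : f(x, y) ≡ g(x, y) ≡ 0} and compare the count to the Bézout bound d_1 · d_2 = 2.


Common zeros: ∅; count = 0; Bézout bound = 2.

deg(f) = 1, deg(g) = 2, so Bézout bound = 2.
Scan x ∈ F_11. For each x, list the y ∈ F_11 with f(x, y) ≡ 0 and those with g(x, y) ≡ 0 (mod 11); the common zeros in that column are the intersection.
  x = 0: f ≡ 0 at y ∈ {0}; g ≡ 0 at y ∈ {6, 7}; common: ∅.
  x = 1: f ≡ 0 at y ∈ {9}; g ≡ 0 at y ∈ ∅; common: ∅.
  x = 2: f ≡ 0 at y ∈ {7}; g ≡ 0 at y ∈ ∅; common: ∅.
  x = 3: f ≡ 0 at y ∈ {5}; g ≡ 0 at y ∈ {9, 10}; common: ∅.
  x = 4: f ≡ 0 at y ∈ {3}; g ≡ 0 at y ∈ {5}; common: ∅.
  x = 5: f ≡ 0 at y ∈ {1}; g ≡ 0 at y ∈ {5, 7}; common: ∅.
  x = 6: f ≡ 0 at y ∈ {10}; g ≡ 0 at y ∈ ∅; common: ∅.
  x = 7: f ≡ 0 at y ∈ {8}; g ≡ 0 at y ∈ {6, 10}; common: ∅.
  x = 8: f ≡ 0 at y ∈ {6}; g ≡ 0 at y ∈ ∅; common: ∅.
  x = 9: f ≡ 0 at y ∈ {4}; g ≡ 0 at y ∈ {0, 9}; common: ∅.
  x = 10: f ≡ 0 at y ∈ {2}; g ≡ 0 at y ∈ {0}; common: ∅.
Collecting: common zeros = ∅, so the count is 0.
Comparison with the Bézout bound: 0 ≤ 2 = deg(f)·deg(g), as expected for curves with no common component (the affine F_11-count falls short of the bound because intersections may lie at infinity, over extension fields, or carry multiplicity).


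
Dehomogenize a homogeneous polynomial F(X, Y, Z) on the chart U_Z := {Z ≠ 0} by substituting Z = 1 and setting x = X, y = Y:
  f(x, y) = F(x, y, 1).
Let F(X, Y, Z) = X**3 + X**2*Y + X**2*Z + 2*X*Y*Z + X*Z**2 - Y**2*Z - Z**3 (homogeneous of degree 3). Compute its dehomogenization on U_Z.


f(x, y) = x**3 + x**2*y + x**2 + 2*x*y + x - y**2 - 1

On U_Z we set Z = 1. Each monomial c·X^i·Y^j·Z^k in F becomes c·x^i·y^j·1^k = c·x^i·y^j.
Substituting Z = 1: F(X, Y, 1) = x**3 + x**2*y + x**2 + 2*x*y + x - y**2 - 1.
Note: deg(f) ≤ deg(F) = 3; strict inequality happens when F is divisible by Z (lost terms).


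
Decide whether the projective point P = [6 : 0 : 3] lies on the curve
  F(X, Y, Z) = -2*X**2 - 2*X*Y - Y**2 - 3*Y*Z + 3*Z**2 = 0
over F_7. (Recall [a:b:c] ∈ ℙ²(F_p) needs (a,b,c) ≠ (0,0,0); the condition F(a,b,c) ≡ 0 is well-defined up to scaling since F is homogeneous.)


F(6,0,3) ≡ 4 (mod 7); P is NOT on the curve.

Evaluate F(6, 0, 3) term-by-term (mod 7).
  -2*X**2 ↦ -2·36·1·1 = -72
  -2*X*Y ↦ -2·6·0·1 = 0
  -Y**2 ↦ -1·1·0·1 = 0
  -3*Y*Z ↦ -3·1·0·3 = 0
  3*Z**2 ↦ 3·1·1·9 = 27
Sum: F(6, 0, 3) = (-72) + (0) + (0) + (0) + (27) = -45.
Reducing mod 7: -45 ≡ 4 (mod 7).
Since F(a, b, c) ≡ 4 ≠ 0 (mod 7), P does NOT lie on the curve.


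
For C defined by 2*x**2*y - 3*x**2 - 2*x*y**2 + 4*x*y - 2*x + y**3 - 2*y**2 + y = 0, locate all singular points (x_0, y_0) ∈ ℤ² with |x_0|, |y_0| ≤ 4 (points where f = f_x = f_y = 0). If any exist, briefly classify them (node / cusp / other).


Singular points: {(0, 1)}; classification: node.

Compute partial derivatives:
  f_x = 4*x*y - 6*x - 2*y**2 + 4*y - 2.
  f_y = 2*x**2 - 4*x*y + 4*x + 3*y**2 - 4*y + 1.
Scan x_0 ∈ {−4, ..., 4}. For each x_0, f_y(x_0, y) is a polynomial in y; find its integer roots y ∈ {−4, ..., 4}, then test f_x and f at those candidates.
  x = -4: f_y(-4, y) = 3*y**2 + 12*y + 17; no integer root y with |y| ≤ 4.
  x = -3: f_y(-3, y) = 3*y**2 + 8*y + 7; no integer root y with |y| ≤ 4.
  x = -2: f_y(-2, y) = 3*y**2 + 4*y + 1; vanishes at y ∈ {-1}. (-2, -1): f_x = 12 ≠ 0.
  x = -1: f_y(-1, y) = 3*y**2 - 1; no integer root y with |y| ≤ 4.
  x = 0: f_y(0, y) = 3*y**2 - 4*y + 1; vanishes at y ∈ {1}. (0, 1): f_x = 0, f = 0 — SINGULAR.
  x = 1: f_y(1, y) = 3*y**2 - 8*y + 7; no integer root y with |y| ≤ 4.
  x = 2: f_y(2, y) = 3*y**2 - 12*y + 17; no integer root y with |y| ≤ 4.
  x = 3: f_y(3, y) = 3*y**2 - 16*y + 31; no integer root y with |y| ≤ 4.
  x = 4: f_y(4, y) = 3*y**2 - 20*y + 49; no integer root y with |y| ≤ 4.
Only singular point on the grid: (0, 1).
Classify: substitute x = 0 + u, y = 1 + v and expand: f = 2*u**2*v - u**2 - 2*u*v**2 + v**3 + v**2.
No constant or linear terms (consistent with a singular point). Quadratic part: -u**2 + v**2. Cubic part: 2*u**2*v - 2*u*v**2 + v**3.
The quadratic part v**2 - u**2 = (v − u)(v + u) splits into two distinct linear factors, so there are two distinct tangent lines y − 1 = ±(x − 0) — this is a node (ordinary double point).
Classification: node.


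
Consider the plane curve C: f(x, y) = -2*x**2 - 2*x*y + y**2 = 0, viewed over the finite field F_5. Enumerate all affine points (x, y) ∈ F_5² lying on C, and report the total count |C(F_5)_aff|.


Affine F_5-points: {(0, 0)}; count = 1.

For each of the 25 pairs (x, y) ∈ F_5², evaluate f(x, y) mod 5. Record the zeros.
  x = 0: [0↦0, 1↦1, 2↦4, 3↦4, 4↦1]  zeros at y ∈ {0}
  x = 1: [0↦3, 1↦2, 2↦3, 3↦1, 4↦1]  zeros at y ∈ ∅
  x = 2: [0↦2, 1↦4, 2↦3, 3↦4, 4↦2]  zeros at y ∈ ∅
  x = 3: [0↦2, 1↦2, 2↦4, 3↦3, 4↦4]  zeros at y ∈ ∅
  x = 4: [0↦3, 1↦1, 2↦1, 3↦3, 4↦2]  zeros at y ∈ ∅
Collecting zeros: affine points = {(0, 0)}.
Total count |C(F_5)_aff| = 1.


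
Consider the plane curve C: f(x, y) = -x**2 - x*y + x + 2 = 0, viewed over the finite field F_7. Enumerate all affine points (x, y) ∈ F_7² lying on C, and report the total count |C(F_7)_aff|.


Affine F_7-points: {(1, 2), (2, 0), (3, 1), (4, 1), (5, 2), (6, 0)}; count = 6.

For each of the 49 pairs (x, y) ∈ F_7², evaluate f(x, y) mod 7. Record the zeros.
  x = 0: [0↦2, 1↦2, 2↦2, 3↦2, 4↦2, 5↦2, 6↦2]  zeros at y ∈ ∅
  x = 1: [0↦2, 1↦1, 2↦0, 3↦6, 4↦5, 5↦4, 6↦3]  zeros at y ∈ {2}
  x = 2: [0↦0, 1↦5, 2↦3, 3↦1, 4↦6, 5↦4, 6↦2]  zeros at y ∈ {0}
  x = 3: [0↦3, 1↦0, 2↦4, 3↦1, 4↦5, 5↦2, 6↦6]  zeros at y ∈ {1}
  x = 4: [0↦4, 1↦0, 2↦3, 3↦6, 4↦2, 5↦5, 6↦1]  zeros at y ∈ {1}
  x = 5: [0↦3, 1↦5, 2↦0, 3↦2, 4↦4, 5↦6, 6↦1]  zeros at y ∈ {2}
  x = 6: [0↦0, 1↦1, 2↦2, 3↦3, 4↦4, 5↦5, 6↦6]  zeros at y ∈ {0}
Collecting zeros: affine points = {(1, 2), (2, 0), (3, 1), (4, 1), (5, 2), (6, 0)}.
Total count |C(F_7)_aff| = 6.


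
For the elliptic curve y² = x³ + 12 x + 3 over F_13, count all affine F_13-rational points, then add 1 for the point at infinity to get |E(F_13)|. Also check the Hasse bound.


Affine points = {(0, 4), (0, 9), (1, 4), (1, 9), (2, 3), (2, 10), (3, 1), (3, 12), (7, 1), (7, 12), (8, 0), (11, 6), (11, 7), (12, 4), (12, 9)}; affine count = 15; |E(F_13)| = 16.

Discriminant check: Δ ∝ 4a³ + 27b² = 4·12³ + 27·3² = 4·1728 + 27·9 ≡ 5 (mod 13). Nonzero ⇒ E is nonsingular.
For each x ∈ F_13, compute rhs = x³ + 12·x + 3 mod 13, then count y ∈ F_13 with y² ≡ rhs.
  x = 0: rhs = 3, matching y values: 4, 9 (2 points).
  x = 1: rhs = 3, matching y values: 4, 9 (2 points).
  x = 2: rhs = 9, matching y values: 3, 10 (2 points).
  x = 3: rhs = 1, matching y values: 1, 12 (2 points).
  x = 4: rhs = 11, matching y values: none (0 points).
  x = 5: rhs = 6, matching y values: none (0 points).
  x = 6: rhs = 5, matching y values: none (0 points).
  x = 7: rhs = 1, matching y values: 1, 12 (2 points).
  x = 8: rhs = 0, matching y values: 0 (1 points).
  x = 9: rhs = 8, matching y values: none (0 points).
  x = 10: rhs = 5, matching y values: none (0 points).
  x = 11: rhs = 10, matching y values: 6, 7 (2 points).
  x = 12: rhs = 3, matching y values: 4, 9 (2 points).
Total affine count: 15.
Full point count |E(F_13)| = 15 + 1 = 16.
Hasse bound: |16 − (13+1)| = |2| = 2 ≤ 2√13 ≈ 7.2111 ✓.


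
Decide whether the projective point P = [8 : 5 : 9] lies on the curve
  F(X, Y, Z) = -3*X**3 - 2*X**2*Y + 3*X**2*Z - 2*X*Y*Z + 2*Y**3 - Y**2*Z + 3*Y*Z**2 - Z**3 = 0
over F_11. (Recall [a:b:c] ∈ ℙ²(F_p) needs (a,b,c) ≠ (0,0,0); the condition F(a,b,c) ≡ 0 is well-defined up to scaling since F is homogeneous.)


F(8,5,9) ≡ 3 (mod 11); P is NOT on the curve.

Evaluate F(8, 5, 9) term-by-term (mod 11).
  -3*X**3 ↦ -3·512·1·1 = -1536
  -2*X**2*Y ↦ -2·64·5·1 = -640
  3*X**2*Z ↦ 3·64·1·9 = 1728
  -2*X*Y*Z ↦ -2·8·5·9 = -720
  2*Y**3 ↦ 2·1·125·1 = 250
  -Y**2*Z ↦ -1·1·25·9 = -225
  3*Y*Z**2 ↦ 3·1·5·81 = 1215
  -Z**3 ↦ -1·1·1·729 = -729
Sum: F(8, 5, 9) = (-1536) + (-640) + (1728) + (-720) + (250) + (-225) + (1215) + (-729) = -657.
Reducing mod 11: -657 ≡ 3 (mod 11).
Since F(a, b, c) ≡ 3 ≠ 0 (mod 11), P does NOT lie on the curve.


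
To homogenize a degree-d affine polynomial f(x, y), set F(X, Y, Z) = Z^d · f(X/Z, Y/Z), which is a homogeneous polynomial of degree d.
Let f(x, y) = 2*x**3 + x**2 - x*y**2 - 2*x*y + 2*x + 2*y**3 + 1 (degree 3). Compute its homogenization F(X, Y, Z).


F(X, Y, Z) = 2*X**3 + X**2*Z - X*Y**2 - 2*X*Y*Z + 2*X*Z**2 + 2*Y**3 + Z**3

deg(f) = 3.
Substitute x = X/Z, y = Y/Z into f, then multiply by Z^3.
  monomial 2·x^3·y^0 ↦ 2·X^3·Y^0·Z^0.
  monomial 1·x^2·y^0 ↦ 1·X^2·Y^0·Z^1.
  monomial -1·x^1·y^2 ↦ -1·X^1·Y^2·Z^0.
  monomial -2·x^1·y^1 ↦ -2·X^1·Y^1·Z^1.
  monomial 2·x^1·y^0 ↦ 2·X^1·Y^0·Z^2.
  monomial 2·x^0·y^3 ↦ 2·X^0·Y^3·Z^0.
  monomial 1·x^0·y^0 ↦ 1·X^0·Y^0·Z^3.
Collecting: F(X, Y, Z) = 2*X**3 + X**2*Z - X*Y**2 - 2*X*Y*Z + 2*X*Z**2 + 2*Y**3 + Z**3.


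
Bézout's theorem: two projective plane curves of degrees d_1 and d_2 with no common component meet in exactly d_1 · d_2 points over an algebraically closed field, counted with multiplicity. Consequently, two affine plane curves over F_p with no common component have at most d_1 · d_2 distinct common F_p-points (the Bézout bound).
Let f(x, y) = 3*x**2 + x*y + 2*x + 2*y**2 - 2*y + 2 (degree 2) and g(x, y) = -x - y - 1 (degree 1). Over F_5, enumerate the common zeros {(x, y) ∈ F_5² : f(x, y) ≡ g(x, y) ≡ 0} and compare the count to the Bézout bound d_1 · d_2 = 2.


Common zeros: ∅; count = 0; Bézout bound = 2.

deg(f) = 2, deg(g) = 1, so Bézout bound = 2.
Scan x ∈ F_5. For each x, list the y ∈ F_5 with f(x, y) ≡ 0 and those with g(x, y) ≡ 0 (mod 5); the common zeros in that column are the intersection.
  x = 0: f ≡ 0 at y ∈ ∅; g ≡ 0 at y ∈ {4}; common: ∅.
  x = 1: f ≡ 0 at y ∈ {4}; g ≡ 0 at y ∈ {3}; common: ∅.
  x = 2: f ≡ 0 at y ∈ {1, 4}; g ≡ 0 at y ∈ {2}; common: ∅.
  x = 3: f ≡ 0 at y ∈ {0, 2}; g ≡ 0 at y ∈ {1}; common: ∅.
  x = 4: f ≡ 0 at y ∈ {2}; g ≡ 0 at y ∈ {0}; common: ∅.
Collecting: common zeros = ∅, so the count is 0.
Comparison with the Bézout bound: 0 ≤ 2 = deg(f)·deg(g), as expected for curves with no common component (the affine F_5-count falls short of the bound because intersections may lie at infinity, over extension fields, or carry multiplicity).


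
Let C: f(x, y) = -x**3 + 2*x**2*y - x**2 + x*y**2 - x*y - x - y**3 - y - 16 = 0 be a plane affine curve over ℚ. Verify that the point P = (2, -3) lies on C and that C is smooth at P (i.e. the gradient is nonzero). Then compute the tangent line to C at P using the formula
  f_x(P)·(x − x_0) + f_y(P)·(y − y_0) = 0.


Tangent line at P: -29*x - 34*y - 44 = 0.

Step 1: f(2, -3) = 0, so P lies on C.
Step 2: partial derivatives
  f_x(x, y) = -3*x**2 + 4*x*y - 2*x + y**2 - y - 1, f_y(x, y) = 2*x**2 + 2*x*y - x - 3*y**2 - 1.
  f_x(P) = -29, f_y(P) = -34 (gradient nonzero, so P is smooth).
Step 3: tangent line at P: -29·(x − 2) + -34·(y − -3) = 0.
Expanding: -29*x - 34*y - 44 = 0.


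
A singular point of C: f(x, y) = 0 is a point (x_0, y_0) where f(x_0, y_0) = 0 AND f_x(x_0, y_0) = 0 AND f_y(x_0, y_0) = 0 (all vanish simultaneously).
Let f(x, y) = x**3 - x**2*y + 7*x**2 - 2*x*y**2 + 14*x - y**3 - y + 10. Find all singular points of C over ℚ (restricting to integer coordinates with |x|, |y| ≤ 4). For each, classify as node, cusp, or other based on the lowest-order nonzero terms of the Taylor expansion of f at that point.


Singular points: {(-2, 1)}; classification: cusp.

Compute partial derivatives:
  f_x = 3*x**2 - 2*x*y + 14*x - 2*y**2 + 14.
  f_y = -x**2 - 4*x*y - 3*y**2 - 1.
Scan x_0 ∈ {−4, ..., 4}. For each x_0, f_y(x_0, y) is a polynomial in y; find its integer roots y ∈ {−4, ..., 4}, then test f_x and f at those candidates.
  x = -4: f_y(-4, y) = -3*y**2 + 16*y - 17; no integer root y with |y| ≤ 4.
  x = -3: f_y(-3, y) = -3*y**2 + 12*y - 10; no integer root y with |y| ≤ 4.
  x = -2: f_y(-2, y) = -3*y**2 + 8*y - 5; vanishes at y ∈ {1}. (-2, 1): f_x = 0, f = 0 — SINGULAR.
  x = -1: f_y(-1, y) = -3*y**2 + 4*y - 2; no integer root y with |y| ≤ 4.
  x = 0: f_y(0, y) = -3*y**2 - 1; no integer root y with |y| ≤ 4.
  x = 1: f_y(1, y) = -3*y**2 - 4*y - 2; no integer root y with |y| ≤ 4.
  x = 2: f_y(2, y) = -3*y**2 - 8*y - 5; vanishes at y ∈ {-1}. (2, -1): f_x = 56 ≠ 0.
  x = 3: f_y(3, y) = -3*y**2 - 12*y - 10; no integer root y with |y| ≤ 4.
  x = 4: f_y(4, y) = -3*y**2 - 16*y - 17; no integer root y with |y| ≤ 4.
Only singular point on the grid: (-2, 1).
Classify: substitute x = -2 + u, y = 1 + v and expand: f = u**3 - u**2*v - 2*u*v**2 - v**3 + v**2.
No constant or linear terms (consistent with a singular point). Quadratic part: v**2. Cubic part: u**3 - u**2*v - 2*u*v**2 - v**3.
The quadratic part v**2 is a perfect square, so there is a single (double) tangent line v = 0, i.e. y = 1. Restricting the cubic part to that line (v = 0) leaves u**3 ≠ 0, so f is not divisible by v and the branch is v² ≈ -u**3 to lowest order — this is a cusp.
Classification: cusp.


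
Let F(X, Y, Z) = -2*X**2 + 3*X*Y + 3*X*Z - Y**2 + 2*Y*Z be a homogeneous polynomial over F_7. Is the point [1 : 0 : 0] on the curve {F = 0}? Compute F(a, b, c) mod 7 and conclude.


F(1,0,0) ≡ 5 (mod 7); P is NOT on the curve.

Evaluate F(1, 0, 0) term-by-term (mod 7).
  -2*X**2 ↦ -2·1·1·1 = -2
  3*X*Y ↦ 3·1·0·1 = 0
  3*X*Z ↦ 3·1·1·0 = 0
  -Y**2 ↦ -1·1·0·1 = 0
  2*Y*Z ↦ 2·1·0·0 = 0
Sum: F(1, 0, 0) = (-2) + (0) + (0) + (0) + (0) = -2.
Reducing mod 7: -2 ≡ 5 (mod 7).
Since F(a, b, c) ≡ 5 ≠ 0 (mod 7), P does NOT lie on the curve.


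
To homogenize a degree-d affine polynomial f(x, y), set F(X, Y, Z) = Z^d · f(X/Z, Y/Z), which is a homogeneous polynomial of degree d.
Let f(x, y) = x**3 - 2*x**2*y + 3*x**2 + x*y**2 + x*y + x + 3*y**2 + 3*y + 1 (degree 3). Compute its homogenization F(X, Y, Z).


F(X, Y, Z) = X**3 - 2*X**2*Y + 3*X**2*Z + X*Y**2 + X*Y*Z + X*Z**2 + 3*Y**2*Z + 3*Y*Z**2 + Z**3

deg(f) = 3.
Substitute x = X/Z, y = Y/Z into f, then multiply by Z^3.
  monomial 1·x^3·y^0 ↦ 1·X^3·Y^0·Z^0.
  monomial -2·x^2·y^1 ↦ -2·X^2·Y^1·Z^0.
  monomial 3·x^2·y^0 ↦ 3·X^2·Y^0·Z^1.
  monomial 1·x^1·y^2 ↦ 1·X^1·Y^2·Z^0.
  monomial 1·x^1·y^1 ↦ 1·X^1·Y^1·Z^1.
  monomial 1·x^1·y^0 ↦ 1·X^1·Y^0·Z^2.
  monomial 3·x^0·y^2 ↦ 3·X^0·Y^2·Z^1.
  monomial 3·x^0·y^1 ↦ 3·X^0·Y^1·Z^2.
  monomial 1·x^0·y^0 ↦ 1·X^0·Y^0·Z^3.
Collecting: F(X, Y, Z) = X**3 - 2*X**2*Y + 3*X**2*Z + X*Y**2 + X*Y*Z + X*Z**2 + 3*Y**2*Z + 3*Y*Z**2 + Z**3.


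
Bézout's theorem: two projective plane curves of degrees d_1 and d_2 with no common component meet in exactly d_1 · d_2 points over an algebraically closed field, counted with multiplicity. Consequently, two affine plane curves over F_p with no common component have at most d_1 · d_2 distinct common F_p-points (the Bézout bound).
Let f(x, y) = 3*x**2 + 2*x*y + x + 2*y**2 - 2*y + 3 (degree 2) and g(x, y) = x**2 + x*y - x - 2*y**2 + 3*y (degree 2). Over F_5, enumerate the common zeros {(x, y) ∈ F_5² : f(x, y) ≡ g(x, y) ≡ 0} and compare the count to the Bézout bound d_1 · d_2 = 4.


Common zeros: {(1, 2)}; count = 1; Bézout bound = 4.

deg(f) = 2, deg(g) = 2, so Bézout bound = 4.
Scan x ∈ F_5. For each x, list the y ∈ F_5 with f(x, y) ≡ 0 and those with g(x, y) ≡ 0 (mod 5); the common zeros in that column are the intersection.
  x = 0: f ≡ 0 at y ∈ {3}; g ≡ 0 at y ∈ {0, 4}; common: ∅.
  x = 1: f ≡ 0 at y ∈ {2, 3}; g ≡ 0 at y ∈ {0, 2}; common: {2}.
  x = 2: f ≡ 0 at y ∈ ∅; g ≡ 0 at y ∈ {1, 4}; common: ∅.
  x = 3: f ≡ 0 at y ∈ ∅; g ≡ 0 at y ∈ {1, 2}; common: ∅.
  x = 4: f ≡ 0 at y ∈ {0, 2}; g ≡ 0 at y ∈ {3}; common: ∅.
Collecting: common zeros = {(1, 2)}, so the count is 1.
Comparison with the Bézout bound: 1 ≤ 4 = deg(f)·deg(g), as expected for curves with no common component (the affine F_5-count falls short of the bound because intersections may lie at infinity, over extension fields, or carry multiplicity).


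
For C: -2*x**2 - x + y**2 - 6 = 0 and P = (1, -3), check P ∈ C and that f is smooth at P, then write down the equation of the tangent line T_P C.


Tangent line at P: -5*x - 6*y - 13 = 0.

Step 1: f(1, -3) = 0, so P lies on C.
Step 2: partial derivatives
  f_x(x, y) = -4*x - 1, f_y(x, y) = 2*y.
  f_x(P) = -5, f_y(P) = -6 (gradient nonzero, so P is smooth).
Step 3: tangent line at P: -5·(x − 1) + -6·(y − -3) = 0.
Expanding: -5*x - 6*y - 13 = 0.


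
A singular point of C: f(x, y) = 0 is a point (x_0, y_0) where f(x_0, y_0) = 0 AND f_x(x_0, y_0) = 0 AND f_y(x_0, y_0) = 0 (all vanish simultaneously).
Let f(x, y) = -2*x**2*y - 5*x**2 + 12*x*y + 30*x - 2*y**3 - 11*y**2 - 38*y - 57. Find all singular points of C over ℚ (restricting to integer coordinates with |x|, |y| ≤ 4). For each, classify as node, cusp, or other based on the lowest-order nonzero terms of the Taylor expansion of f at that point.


Singular points: {(3, -2)}; classification: node.

Compute partial derivatives:
  f_x = -4*x*y - 10*x + 12*y + 30.
  f_y = -2*x**2 + 12*x - 6*y**2 - 22*y - 38.
Scan x_0 ∈ {−4, ..., 4}. For each x_0, f_y(x_0, y) is a polynomial in y; find its integer roots y ∈ {−4, ..., 4}, then test f_x and f at those candidates.
  x = -4: f_y(-4, y) = -6*y**2 - 22*y - 118; no integer root y with |y| ≤ 4.
  x = -3: f_y(-3, y) = -6*y**2 - 22*y - 92; no integer root y with |y| ≤ 4.
  x = -2: f_y(-2, y) = -6*y**2 - 22*y - 70; no integer root y with |y| ≤ 4.
  x = -1: f_y(-1, y) = -6*y**2 - 22*y - 52; no integer root y with |y| ≤ 4.
  x = 0: f_y(0, y) = -6*y**2 - 22*y - 38; no integer root y with |y| ≤ 4.
  x = 1: f_y(1, y) = -6*y**2 - 22*y - 28; no integer root y with |y| ≤ 4.
  x = 2: f_y(2, y) = -6*y**2 - 22*y - 22; no integer root y with |y| ≤ 4.
  x = 3: f_y(3, y) = -6*y**2 - 22*y - 20; vanishes at y ∈ {-2}. (3, -2): f_x = 0, f = 0 — SINGULAR.
  x = 4: f_y(4, y) = -6*y**2 - 22*y - 22; no integer root y with |y| ≤ 4.
Only singular point on the grid: (3, -2).
Classify: substitute x = 3 + u, y = -2 + v and expand: f = -2*u**2*v - u**2 - 2*v**3 + v**2.
No constant or linear terms (consistent with a singular point). Quadratic part: -u**2 + v**2. Cubic part: -2*u**2*v - 2*v**3.
The quadratic part v**2 - u**2 = (v − u)(v + u) splits into two distinct linear factors, so there are two distinct tangent lines y − -2 = ±(x − 3) — this is a node (ordinary double point).
Classification: node.


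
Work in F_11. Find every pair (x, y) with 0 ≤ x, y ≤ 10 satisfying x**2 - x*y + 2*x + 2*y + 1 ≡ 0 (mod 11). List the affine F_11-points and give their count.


Affine F_11-points: {(0, 5), (1, 7), (3, 5), (4, 7), (5, 1), (6, 4), (7, 4), (8, 8), (9, 8), (10, 0)}; count = 10.

For each of the 121 pairs (x, y) ∈ F_11², evaluate f(x, y) mod 11. Record the zeros.
  x = 0: [0↦1, 1↦3, 2↦5, 3↦7, 4↦9, 5↦0, 6↦2, 7↦4, 8↦6, 9↦8, 10↦10]  zeros at y ∈ {5}
  x = 1: [0↦4, 1↦5, 2↦6, 3↦7, 4↦8, 5↦9, 6↦10, 7↦0, 8↦1, 9↦2, 10↦3]  zeros at y ∈ {7}
  x = 2: [0↦9, 1↦9, 2↦9, 3↦9, 4↦9, 5↦9, 6↦9, 7↦9, 8↦9, 9↦9, 10↦9]  zeros at y ∈ ∅
  x = 3: [0↦5, 1↦4, 2↦3, 3↦2, 4↦1, 5↦0, 6↦10, 7↦9, 8↦8, 9↦7, 10↦6]  zeros at y ∈ {5}
  x = 4: [0↦3, 1↦1, 2↦10, 3↦8, 4↦6, 5↦4, 6↦2, 7↦0, 8↦9, 9↦7, 10↦5]  zeros at y ∈ {7}
  x = 5: [0↦3, 1↦0, 2↦8, 3↦5, 4↦2, 5↦10, 6↦7, 7↦4, 8↦1, 9↦9, 10↦6]  zeros at y ∈ {1}
  x = 6: [0↦5, 1↦1, 2↦8, 3↦4, 4↦0, 5↦7, 6↦3, 7↦10, 8↦6, 9↦2, 10↦9]  zeros at y ∈ {4}
  x = 7: [0↦9, 1↦4, 2↦10, 3↦5, 4↦0, 5↦6, 6↦1, 7↦7, 8↦2, 9↦8, 10↦3]  zeros at y ∈ {4}
  x = 8: [0↦4, 1↦9, 2↦3, 3↦8, 4↦2, 5↦7, 6↦1, 7↦6, 8↦0, 9↦5, 10↦10]  zeros at y ∈ {8}
  x = 9: [0↦1, 1↦5, 2↦9, 3↦2, 4↦6, 5↦10, 6↦3, 7↦7, 8↦0, 9↦4, 10↦8]  zeros at y ∈ {8}
  x = 10: [0↦0, 1↦3, 2↦6, 3↦9, 4↦1, 5↦4, 6↦7, 7↦10, 8↦2, 9↦5, 10↦8]  zeros at y ∈ {0}
Collecting zeros: affine points = {(0, 5), (1, 7), (3, 5), (4, 7), (5, 1), (6, 4), (7, 4), (8, 8), (9, 8), (10, 0)}.
Total count |C(F_11)_aff| = 10.


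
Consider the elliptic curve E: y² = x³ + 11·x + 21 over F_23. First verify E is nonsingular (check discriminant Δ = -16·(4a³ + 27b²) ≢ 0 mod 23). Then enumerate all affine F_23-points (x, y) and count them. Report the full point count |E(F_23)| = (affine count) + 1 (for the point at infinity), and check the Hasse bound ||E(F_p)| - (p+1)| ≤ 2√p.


Affine points = {(3, 9), (3, 14), (6, 2), (6, 21), (7, 2), (7, 21), (8, 0), (10, 2), (10, 21), (11, 1), (11, 22), (12, 8), (12, 15), (18, 5), (18, 18), (22, 3), (22, 20)}; affine count = 17; |E(F_23)| = 18.

Discriminant check: Δ ∝ 4a³ + 27b² = 4·11³ + 27·21² = 4·1331 + 27·441 ≡ 4 (mod 23). Nonzero ⇒ E is nonsingular.
For each x ∈ F_23, compute rhs = x³ + 11·x + 21 mod 23, then count y ∈ F_23 with y² ≡ rhs.
  x = 0: rhs = 21, matching y values: none (0 points).
  x = 1: rhs = 10, matching y values: none (0 points).
  x = 2: rhs = 5, matching y values: none (0 points).
  x = 3: rhs = 12, matching y values: 9, 14 (2 points).
  x = 4: rhs = 14, matching y values: none (0 points).
  x = 5: rhs = 17, matching y values: none (0 points).
  x = 6: rhs = 4, matching y values: 2, 21 (2 points).
  x = 7: rhs = 4, matching y values: 2, 21 (2 points).
  x = 8: rhs = 0, matching y values: 0 (1 points).
  x = 9: rhs = 21, matching y values: none (0 points).
  x = 10: rhs = 4, matching y values: 2, 21 (2 points).
  x = 11: rhs = 1, matching y values: 1, 22 (2 points).
  x = 12: rhs = 18, matching y values: 8, 15 (2 points).
  x = 13: rhs = 15, matching y values: none (0 points).
  x = 14: rhs = 21, matching y values: none (0 points).
  x = 15: rhs = 19, matching y values: none (0 points).
  x = 16: rhs = 15, matching y values: none (0 points).
  x = 17: rhs = 15, matching y values: none (0 points).
  x = 18: rhs = 2, matching y values: 5, 18 (2 points).
  x = 19: rhs = 5, matching y values: none (0 points).
  x = 20: rhs = 7, matching y values: none (0 points).
  x = 21: rhs = 14, matching y values: none (0 points).
  x = 22: rhs = 9, matching y values: 3, 20 (2 points).
Total affine count: 17.
Full point count |E(F_23)| = 17 + 1 = 18.
Hasse bound: |18 − (23+1)| = |-6| = 6 ≤ 2√23 ≈ 9.5917 ✓.


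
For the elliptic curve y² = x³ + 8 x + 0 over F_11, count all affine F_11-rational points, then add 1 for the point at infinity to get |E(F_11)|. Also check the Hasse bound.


Affine points = {(0, 0), (1, 3), (1, 8), (5, 0), (6, 0), (7, 5), (7, 6), (8, 2), (8, 9), (9, 3), (9, 8)}; affine count = 11; |E(F_11)| = 12.

Discriminant check: Δ ∝ 4a³ + 27b² = 4·8³ + 27·0² = 4·512 + 27·0 ≡ 2 (mod 11). Nonzero ⇒ E is nonsingular.
For each x ∈ F_11, compute rhs = x³ + 8·x + 0 mod 11, then count y ∈ F_11 with y² ≡ rhs.
  x = 0: rhs = 0, matching y values: 0 (1 points).
  x = 1: rhs = 9, matching y values: 3, 8 (2 points).
  x = 2: rhs = 2, matching y values: none (0 points).
  x = 3: rhs = 7, matching y values: none (0 points).
  x = 4: rhs = 8, matching y values: none (0 points).
  x = 5: rhs = 0, matching y values: 0 (1 points).
  x = 6: rhs = 0, matching y values: 0 (1 points).
  x = 7: rhs = 3, matching y values: 5, 6 (2 points).
  x = 8: rhs = 4, matching y values: 2, 9 (2 points).
  x = 9: rhs = 9, matching y values: 3, 8 (2 points).
  x = 10: rhs = 2, matching y values: none (0 points).
Total affine count: 11.
Full point count |E(F_11)| = 11 + 1 = 12.
Hasse bound: |12 − (11+1)| = |0| = 0 ≤ 2√11 ≈ 6.6332 ✓.


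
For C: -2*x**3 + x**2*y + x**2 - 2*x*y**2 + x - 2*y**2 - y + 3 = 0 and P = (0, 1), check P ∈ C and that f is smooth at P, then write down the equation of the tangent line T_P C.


Tangent line at P: -x - 5*y + 5 = 0.

Step 1: f(0, 1) = 0, so P lies on C.
Step 2: partial derivatives
  f_x(x, y) = -6*x**2 + 2*x*y + 2*x - 2*y**2 + 1, f_y(x, y) = x**2 - 4*x*y - 4*y - 1.
  f_x(P) = -1, f_y(P) = -5 (gradient nonzero, so P is smooth).
Step 3: tangent line at P: -1·(x − 0) + -5·(y − 1) = 0.
Expanding: -x - 5*y + 5 = 0.


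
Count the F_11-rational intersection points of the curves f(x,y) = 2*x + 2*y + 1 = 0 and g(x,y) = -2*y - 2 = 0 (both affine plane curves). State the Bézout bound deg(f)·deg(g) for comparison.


Common zeros: {(6, 10)}; count = 1; Bézout bound = 1.

deg(f) = 1, deg(g) = 1, so Bézout bound = 1.
Scan x ∈ F_11. For each x, list the y ∈ F_11 with f(x, y) ≡ 0 and those with g(x, y) ≡ 0 (mod 11); the common zeros in that column are the intersection.
  x = 0: f ≡ 0 at y ∈ {5}; g ≡ 0 at y ∈ {10}; common: ∅.
  x = 1: f ≡ 0 at y ∈ {4}; g ≡ 0 at y ∈ {10}; common: ∅.
  x = 2: f ≡ 0 at y ∈ {3}; g ≡ 0 at y ∈ {10}; common: ∅.
  x = 3: f ≡ 0 at y ∈ {2}; g ≡ 0 at y ∈ {10}; common: ∅.
  x = 4: f ≡ 0 at y ∈ {1}; g ≡ 0 at y ∈ {10}; common: ∅.
  x = 5: f ≡ 0 at y ∈ {0}; g ≡ 0 at y ∈ {10}; common: ∅.
  x = 6: f ≡ 0 at y ∈ {10}; g ≡ 0 at y ∈ {10}; common: {10}.
  x = 7: f ≡ 0 at y ∈ {9}; g ≡ 0 at y ∈ {10}; common: ∅.
  x = 8: f ≡ 0 at y ∈ {8}; g ≡ 0 at y ∈ {10}; common: ∅.
  x = 9: f ≡ 0 at y ∈ {7}; g ≡ 0 at y ∈ {10}; common: ∅.
  x = 10: f ≡ 0 at y ∈ {6}; g ≡ 0 at y ∈ {10}; common: ∅.
Collecting: common zeros = {(6, 10)}, so the count is 1.
Comparison with the Bézout bound: 1 ≤ 1 = deg(f)·deg(g), as expected for curves with no common component (the bound is attained).


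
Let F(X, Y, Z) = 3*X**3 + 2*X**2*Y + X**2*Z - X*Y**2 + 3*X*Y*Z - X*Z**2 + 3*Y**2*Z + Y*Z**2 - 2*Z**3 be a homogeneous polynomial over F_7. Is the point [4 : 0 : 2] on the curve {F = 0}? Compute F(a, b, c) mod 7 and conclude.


F(4,0,2) ≡ 3 (mod 7); P is NOT on the curve.

Evaluate F(4, 0, 2) term-by-term (mod 7).
  3*X**3 ↦ 3·64·1·1 = 192
  2*X**2*Y ↦ 2·16·0·1 = 0
  X**2*Z ↦ 1·16·1·2 = 32
  -X*Y**2 ↦ -1·4·0·1 = 0
  3*X*Y*Z ↦ 3·4·0·2 = 0
  -X*Z**2 ↦ -1·4·1·4 = -16
  3*Y**2*Z ↦ 3·1·0·2 = 0
  Y*Z**2 ↦ 1·1·0·4 = 0
  -2*Z**3 ↦ -2·1·1·8 = -16
Sum: F(4, 0, 2) = (192) + (0) + (32) + (0) + (0) + (-16) + (0) + (0) + (-16) = 192.
Reducing mod 7: 192 ≡ 3 (mod 7).
Since F(a, b, c) ≡ 3 ≠ 0 (mod 7), P does NOT lie on the curve.


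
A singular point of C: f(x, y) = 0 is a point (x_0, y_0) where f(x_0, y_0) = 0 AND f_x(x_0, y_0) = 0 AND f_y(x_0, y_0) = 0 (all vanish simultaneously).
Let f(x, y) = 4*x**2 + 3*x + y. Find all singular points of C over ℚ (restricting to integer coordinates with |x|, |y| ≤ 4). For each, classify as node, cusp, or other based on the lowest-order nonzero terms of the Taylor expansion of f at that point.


No singular points in the scanned grid; C is smooth there.

Compute partial derivatives:
  f_x = 8*x + 3.
  f_y = 1.
f_y = 1 is a nonzero constant, so f_y never vanishes: no point (x, y) can satisfy f = f_x = f_y = 0. In particular no (x, y) ∈ {−4, ..., 4}² is singular; the curve is smooth.


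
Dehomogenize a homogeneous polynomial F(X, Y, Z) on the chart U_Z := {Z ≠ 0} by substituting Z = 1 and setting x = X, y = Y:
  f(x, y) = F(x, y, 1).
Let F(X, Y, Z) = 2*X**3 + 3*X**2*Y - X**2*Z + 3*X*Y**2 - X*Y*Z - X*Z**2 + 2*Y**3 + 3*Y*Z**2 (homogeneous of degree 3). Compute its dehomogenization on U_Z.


f(x, y) = 2*x**3 + 3*x**2*y - x**2 + 3*x*y**2 - x*y - x + 2*y**3 + 3*y

On U_Z we set Z = 1. Each monomial c·X^i·Y^j·Z^k in F becomes c·x^i·y^j·1^k = c·x^i·y^j.
Substituting Z = 1: F(X, Y, 1) = 2*x**3 + 3*x**2*y - x**2 + 3*x*y**2 - x*y - x + 2*y**3 + 3*y.
Note: deg(f) ≤ deg(F) = 3; strict inequality happens when F is divisible by Z (lost terms).


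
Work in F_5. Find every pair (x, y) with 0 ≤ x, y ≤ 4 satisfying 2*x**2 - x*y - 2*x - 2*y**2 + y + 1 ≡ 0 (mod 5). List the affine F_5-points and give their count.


Affine F_5-points: {(0, 1), (0, 2), (2, 0), (2, 2), (4, 0), (4, 1)}; count = 6.

For each of the 25 pairs (x, y) ∈ F_5², evaluate f(x, y) mod 5. Record the zeros.
  x = 0: [0↦1, 1↦0, 2↦0, 3↦1, 4↦3]  zeros at y ∈ {1, 2}
  x = 1: [0↦1, 1↦4, 2↦3, 3↦3, 4↦4]  zeros at y ∈ ∅
  x = 2: [0↦0, 1↦2, 2↦0, 3↦4, 4↦4]  zeros at y ∈ {0, 2}
  x = 3: [0↦3, 1↦4, 2↦1, 3↦4, 4↦3]  zeros at y ∈ ∅
  x = 4: [0↦0, 1↦0, 2↦1, 3↦3, 4↦1]  zeros at y ∈ {0, 1}
Collecting zeros: affine points = {(0, 1), (0, 2), (2, 0), (2, 2), (4, 0), (4, 1)}.
Total count |C(F_5)_aff| = 6.


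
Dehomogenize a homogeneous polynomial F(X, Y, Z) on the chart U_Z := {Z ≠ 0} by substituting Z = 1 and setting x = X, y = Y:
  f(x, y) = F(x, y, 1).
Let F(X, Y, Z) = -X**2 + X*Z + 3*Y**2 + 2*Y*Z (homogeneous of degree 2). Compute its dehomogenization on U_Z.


f(x, y) = -x**2 + x + 3*y**2 + 2*y

On U_Z we set Z = 1. Each monomial c·X^i·Y^j·Z^k in F becomes c·x^i·y^j·1^k = c·x^i·y^j.
Substituting Z = 1: F(X, Y, 1) = -x**2 + x + 3*y**2 + 2*y.
Note: deg(f) ≤ deg(F) = 2; strict inequality happens when F is divisible by Z (lost terms).


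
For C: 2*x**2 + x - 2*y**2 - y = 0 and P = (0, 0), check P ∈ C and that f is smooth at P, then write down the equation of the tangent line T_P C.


Tangent line at P: x - y = 0.

Step 1: f(0, 0) = 0, so P lies on C.
Step 2: partial derivatives
  f_x(x, y) = 4*x + 1, f_y(x, y) = -4*y - 1.
  f_x(P) = 1, f_y(P) = -1 (gradient nonzero, so P is smooth).
Step 3: tangent line at P: 1·(x − 0) + -1·(y − 0) = 0.
Expanding: x - y = 0.


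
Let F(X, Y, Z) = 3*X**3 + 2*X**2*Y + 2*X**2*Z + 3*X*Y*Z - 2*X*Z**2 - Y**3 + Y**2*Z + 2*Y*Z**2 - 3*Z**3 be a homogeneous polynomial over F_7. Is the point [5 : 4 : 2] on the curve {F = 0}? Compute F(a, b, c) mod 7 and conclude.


F(5,4,2) ≡ 3 (mod 7); P is NOT on the curve.

Evaluate F(5, 4, 2) term-by-term (mod 7).
  3*X**3 ↦ 3·125·1·1 = 375
  2*X**2*Y ↦ 2·25·4·1 = 200
  2*X**2*Z ↦ 2·25·1·2 = 100
  3*X*Y*Z ↦ 3·5·4·2 = 120
  -2*X*Z**2 ↦ -2·5·1·4 = -40
  -Y**3 ↦ -1·1·64·1 = -64
  Y**2*Z ↦ 1·1·16·2 = 32
  2*Y*Z**2 ↦ 2·1·4·4 = 32
  -3*Z**3 ↦ -3·1·1·8 = -24
Sum: F(5, 4, 2) = (375) + (200) + (100) + (120) + (-40) + (-64) + (32) + (32) + (-24) = 731.
Reducing mod 7: 731 ≡ 3 (mod 7).
Since F(a, b, c) ≡ 3 ≠ 0 (mod 7), P does NOT lie on the curve.


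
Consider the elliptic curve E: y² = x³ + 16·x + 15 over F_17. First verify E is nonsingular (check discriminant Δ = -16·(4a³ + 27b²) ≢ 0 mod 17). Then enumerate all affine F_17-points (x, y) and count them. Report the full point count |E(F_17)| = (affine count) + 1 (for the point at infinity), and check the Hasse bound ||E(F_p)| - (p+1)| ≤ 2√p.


Affine points = {(0, 7), (0, 10), (1, 7), (1, 10), (2, 2), (2, 15), (5, 4), (5, 13), (6, 2), (6, 15), (8, 3), (8, 14), (9, 2), (9, 15), (10, 6), (10, 11), (11, 3), (11, 14), (14, 5), (14, 12), (15, 3), (15, 14), (16, 7), (16, 10)}; affine count = 24; |E(F_17)| = 25.

Discriminant check: Δ ∝ 4a³ + 27b² = 4·16³ + 27·15² = 4·4096 + 27·225 ≡ 2 (mod 17). Nonzero ⇒ E is nonsingular.
For each x ∈ F_17, compute rhs = x³ + 16·x + 15 mod 17, then count y ∈ F_17 with y² ≡ rhs.
  x = 0: rhs = 15, matching y values: 7, 10 (2 points).
  x = 1: rhs = 15, matching y values: 7, 10 (2 points).
  x = 2: rhs = 4, matching y values: 2, 15 (2 points).
  x = 3: rhs = 5, matching y values: none (0 points).
  x = 4: rhs = 7, matching y values: none (0 points).
  x = 5: rhs = 16, matching y values: 4, 13 (2 points).
  x = 6: rhs = 4, matching y values: 2, 15 (2 points).
  x = 7: rhs = 11, matching y values: none (0 points).
  x = 8: rhs = 9, matching y values: 3, 14 (2 points).
  x = 9: rhs = 4, matching y values: 2, 15 (2 points).
  x = 10: rhs = 2, matching y values: 6, 11 (2 points).
  x = 11: rhs = 9, matching y values: 3, 14 (2 points).
  x = 12: rhs = 14, matching y values: none (0 points).
  x = 13: rhs = 6, matching y values: none (0 points).
  x = 14: rhs = 8, matching y values: 5, 12 (2 points).
  x = 15: rhs = 9, matching y values: 3, 14 (2 points).
  x = 16: rhs = 15, matching y values: 7, 10 (2 points).
Total affine count: 24.
Full point count |E(F_17)| = 24 + 1 = 25.
Hasse bound: |25 − (17+1)| = |7| = 7 ≤ 2√17 ≈ 8.2462 ✓.


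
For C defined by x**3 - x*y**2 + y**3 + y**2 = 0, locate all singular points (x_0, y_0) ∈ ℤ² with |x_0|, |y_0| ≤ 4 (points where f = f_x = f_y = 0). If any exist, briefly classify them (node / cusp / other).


Singular points: {(0, 0)}; classification: cusp.

Compute partial derivatives:
  f_x = 3*x**2 - y**2.
  f_y = -2*x*y + 3*y**2 + 2*y.
Scan x_0 ∈ {−4, ..., 4}. For each x_0, f_y(x_0, y) is a polynomial in y; find its integer roots y ∈ {−4, ..., 4}, then test f_x and f at those candidates.
  x = -4: f_y(-4, y) = 3*y**2 + 10*y; vanishes at y ∈ {0}. (-4, 0): f_x = 48 ≠ 0.
  x = -3: f_y(-3, y) = 3*y**2 + 8*y; vanishes at y ∈ {0}. (-3, 0): f_x = 27 ≠ 0.
  x = -2: f_y(-2, y) = 3*y**2 + 6*y; vanishes at y ∈ {-2, 0}. (-2, -2): f_x = 8 ≠ 0; (-2, 0): f_x = 12 ≠ 0.
  x = -1: f_y(-1, y) = 3*y**2 + 4*y; vanishes at y ∈ {0}. (-1, 0): f_x = 3 ≠ 0.
  x = 0: f_y(0, y) = 3*y**2 + 2*y; vanishes at y ∈ {0}. (0, 0): f_x = 0, f = 0 — SINGULAR.
  x = 1: f_y(1, y) = 3*y**2; vanishes at y ∈ {0}. (1, 0): f_x = 3 ≠ 0.
  x = 2: f_y(2, y) = 3*y**2 - 2*y; vanishes at y ∈ {0}. (2, 0): f_x = 12 ≠ 0.
  x = 3: f_y(3, y) = 3*y**2 - 4*y; vanishes at y ∈ {0}. (3, 0): f_x = 27 ≠ 0.
  x = 4: f_y(4, y) = 3*y**2 - 6*y; vanishes at y ∈ {0, 2}. (4, 0): f_x = 48 ≠ 0; (4, 2): f_x = 44 ≠ 0.
Only singular point on the grid: (0, 0).
Classify: substitute x = 0 + u, y = 0 + v and expand: f = u**3 - u*v**2 + v**3 + v**2.
No constant or linear terms (consistent with a singular point). Quadratic part: v**2. Cubic part: u**3 - u*v**2 + v**3.
The quadratic part v**2 is a perfect square, so there is a single (double) tangent line v = 0, i.e. y = 0. Restricting the cubic part to that line (v = 0) leaves u**3 ≠ 0, so f is not divisible by v and the branch is v² ≈ -u**3 to lowest order — this is a cusp.
Classification: cusp.


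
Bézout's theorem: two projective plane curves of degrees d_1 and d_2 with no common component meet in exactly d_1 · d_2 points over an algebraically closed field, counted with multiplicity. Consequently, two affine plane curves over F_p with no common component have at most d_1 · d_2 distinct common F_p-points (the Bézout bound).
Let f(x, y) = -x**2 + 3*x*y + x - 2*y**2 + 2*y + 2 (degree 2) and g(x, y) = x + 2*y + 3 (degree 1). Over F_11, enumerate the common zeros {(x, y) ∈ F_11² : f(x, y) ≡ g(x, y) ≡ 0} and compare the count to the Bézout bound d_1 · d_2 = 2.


Common zeros: {(0, 4), (3, 8)}; count = 2; Bézout bound = 2.

deg(f) = 2, deg(g) = 1, so Bézout bound = 2.
Scan x ∈ F_11. For each x, list the y ∈ F_11 with f(x, y) ≡ 0 and those with g(x, y) ≡ 0 (mod 11); the common zeros in that column are the intersection.
  x = 0: f ≡ 0 at y ∈ {4, 8}; g ≡ 0 at y ∈ {4}; common: {4}.
  x = 1: f ≡ 0 at y ∈ ∅; g ≡ 0 at y ∈ {9}; common: ∅.
  x = 2: f ≡ 0 at y ∈ {0, 4}; g ≡ 0 at y ∈ {3}; common: ∅.
  x = 3: f ≡ 0 at y ∈ {3, 8}; g ≡ 0 at y ∈ {8}; common: {8}.
  x = 4: f ≡ 0 at y ∈ ∅; g ≡ 0 at y ∈ {2}; common: ∅.
  x = 5: f ≡ 0 at y ∈ ∅; g ≡ 0 at y ∈ {7}; common: ∅.
  x = 6: f ≡ 0 at y ∈ {5}; g ≡ 0 at y ∈ {1}; common: ∅.
  x = 7: f ≡ 0 at y ∈ {3}; g ≡ 0 at y ∈ {6}; common: ∅.
  x = 8: f ≡ 0 at y ∈ ∅; g ≡ 0 at y ∈ {0}; common: ∅.
  x = 9: f ≡ 0 at y ∈ ∅; g ≡ 0 at y ∈ {5}; common: ∅.
  x = 10: f ≡ 0 at y ∈ {0, 5}; g ≡ 0 at y ∈ {10}; common: ∅.
Collecting: common zeros = {(0, 4), (3, 8)}, so the count is 2.
Comparison with the Bézout bound: 2 ≤ 2 = deg(f)·deg(g), as expected for curves with no common component (the bound is attained).
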